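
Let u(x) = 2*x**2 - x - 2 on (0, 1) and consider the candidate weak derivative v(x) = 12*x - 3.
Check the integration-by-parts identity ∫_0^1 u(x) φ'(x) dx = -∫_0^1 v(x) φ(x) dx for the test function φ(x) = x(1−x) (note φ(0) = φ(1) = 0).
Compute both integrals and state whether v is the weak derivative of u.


LHS = -1/6, RHS = -1/2. No, v is not the weak derivative of u.

u(x) = 2*x**2 - x - 2, classical derivative u'(x) = 4*x - 1.
φ(x) = x(1−x), so φ'(x) = 1 - 2*x.
Note φ(0) = φ(1) = 0, so the boundary term u·φ vanishes.
LHS = ∫_0^1 u(x) φ'(x) dx = ∫_0^1 (-4*x^3 + 4*x^2 + 3*x - 2) dx. Term by term:
  ∫_0^1 -4*x^3 dx = -1;  ∫_0^1 4*x^2 dx = 4/3;  ∫_0^1 3*x dx = 3/2;
  ∫_0^1 -2 dx = -2.
Sum: -1 + 4/3 + 3/2 − 2 = -1/6.
So LHS = -1/6.
∫_0^1 v(x) φ(x) dx = ∫_0^1 (-12*x^3 + 15*x^2 - 3*x) dx. Term by term:
  ∫_0^1 -12*x^3 dx = -3;  ∫_0^1 15*x^2 dx = 5;  ∫_0^1 -3*x dx = -3/2.
Sum: -3 + 5 − 3/2 = 1/2.
So RHS = -∫_0^1 v(x) φ(x) dx = -1/2.
LHS − RHS = 1/3 ≠ 0, so the identity fails.
(For a valid weak derivative the identity must hold for EVERY test function, in particular this one. The failure shows v is NOT the weak derivative of u.)
Correct weak derivative would be u'(x) = 4*x - 1.


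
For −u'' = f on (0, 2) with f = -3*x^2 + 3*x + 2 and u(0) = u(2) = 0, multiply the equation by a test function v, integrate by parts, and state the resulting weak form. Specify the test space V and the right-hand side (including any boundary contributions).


V = H^1_0(0, 2) (so v(0) = v(2) = 0); weak form: ∫_0^2 u'v' dx = ∫_0^2 (-3*x^2 + 3*x + 2) v dx for all v ∈ V.

Multiply both sides by a test function v and integrate from 0 to 2:
  ∫_0^2 −u''(x) v(x) dx = ∫_0^2 f(x) v(x) dx.
Integrate the LHS by parts once:
  ∫_0^2 −u'' v dx = −[u'(x) v(x)]_0^2 + ∫_0^2 u'(x) v'(x) dx.
Thus ∫_0^2 u'(x) v'(x) dx = ∫_0^2 f(x) v(x) dx + [u'(x) v(x)]_0^2.
Choose V so that boundary terms are either known or forced to vanish.
u is Dirichlet: u(0) = u(2) = 0. Let V = H^1_0(0, 2); then v(0) = v(2) = 0, and [u' v]_0^2 = 0.
Weak formulation: find u (satisfying any essential BC) such that ∫_0^2 u'(x) v'(x) dx = ∫_0^2 f v dx for all v ∈ V.
Substituting f(x) = -3*x^2 + 3*x + 2, the right-hand side is ∫_0^2 (-3*x^2 + 3*x + 2) v dx.


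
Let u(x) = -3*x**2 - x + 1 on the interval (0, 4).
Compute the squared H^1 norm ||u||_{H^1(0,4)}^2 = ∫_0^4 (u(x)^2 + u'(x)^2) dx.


||u||_{H^1}^2 = 44648/15

The H^1 norm (squared) on an interval (0, L) is
  ||u||_{H^1}^2 = ∫_0^L u(x)^2 dx + ∫_0^L u'(x)^2 dx.
Compute u'(x) = -6*x - 1.
Then u(x)^2 = 9*x**4 + 6*x**3 - 5*x**2 - 2*x + 1 and u'(x)^2 = 36*x**2 + 12*x + 1.
Integrate each monomial from 0 to 4 using ∫_0^4 c·x^n dx = c·4^(n+1)/(n+1):
  ∫_0^4 u(x)^2 dx = ∫_0^4 (9*x^4 + 6*x^3 - 5*x^2 - 2*x + 1) dx. Term by term:
    ∫_0^4 9*x^4 dx = 9216/5;  ∫_0^4 6*x^3 dx = 384;  ∫_0^4 -5*x^2 dx = -320/3;
    ∫_0^4 -2*x dx = -16;  ∫_0^4 1 dx = 4.
  Sum: 9216/5 + 384 − 320/3 − 16 + 4 = 31628/15.
  ∫_0^4 u'(x)^2 dx = ∫_0^4 (36*x^2 + 12*x + 1) dx. Term by term:
    ∫_0^4 36*x^2 dx = 768;  ∫_0^4 12*x dx = 96;  ∫_0^4 1 dx = 4.
  Sum: 768 + 96 + 4 = 868.
Adding: ||u||_{H^1}^2 = 31628/15 + 868 = 44648/15.


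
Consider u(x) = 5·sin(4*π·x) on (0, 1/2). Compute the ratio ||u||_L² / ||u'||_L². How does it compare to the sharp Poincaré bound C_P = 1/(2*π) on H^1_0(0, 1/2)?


||u||_L² / ||u'||_L² = 1/(4*π) < C_P = 1/(2*π).

u(x) = 5·sin(4*π·x), so u'(x) = 20*π*cos(4*π*x).
Writing u(x) = A·sin(kπx/L) with A = 5 and k = 2, use ∫_0^L sin²(kπx/L) dx = L/2 and ∫_0^L cos²(kπx/L) dx = L/2.
u² = 25·sin²(4*π·x) and (u')² = 400*π^2·cos²(4*π·x), and each of sin², cos² integrates to L/2 = 1/4 over (0, 1/2).
∫_0^1/2 u² dx = 25/4, so ||u||_L² = 5/2.
∫_0^1/2 (u')² dx = 100*π^2, so ||u'||_L² = 10*π.
Ratio ||u||_L² / ||u'||_L² = 1/(4*π).
Sharp Poincaré constant on H^1_0(0, 1/2) is C_P = L/π = 1/(2*π), achieved by sin(2*π·x).
This is the k = 2 harmonic; the ratio L/(kπ) is strictly less than C_P = L/π, consistent with the sharp inequality ||u||_L² ≤ C_P ||u'||_L².


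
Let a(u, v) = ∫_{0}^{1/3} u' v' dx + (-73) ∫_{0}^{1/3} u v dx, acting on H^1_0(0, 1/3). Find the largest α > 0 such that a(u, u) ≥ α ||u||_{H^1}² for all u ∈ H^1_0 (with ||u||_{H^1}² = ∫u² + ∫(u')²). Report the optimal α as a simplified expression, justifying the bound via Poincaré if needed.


α = (-73 + 9*π^2)/(1 + 9*π^2)

Coercivity of a(·,·) on H^1_0(0, 1/3) means a(u, u) ≥ α ||u||_{H^1}² for every u ∈ H^1_0.
The interval has length L = 1/3, and Poincaré/coercivity depend only on L. Here a(u, u) = ∫(u')² + (-73)·∫u².
Here c = -73 < 0 with |c| < (π/L)² = 9*π^2, so coercivity still holds. The condition a(u,u) ≥ α||u||_{H^1}² reads (1−α)∫(u')² ≥ (α−c)∫u². Any admissible α is ≤ 1 (rapidly oscillating u have ∫u²/∫(u')² → 0), and α = 1 would force 0 ≥ (1−c)∫u², impossible since c < 1; so 1−α > 0. By the sharp Poincaré inequality on H^1_0 of an interval of length L, ∫(u')² ≥ (π/L)²∫u² with equality for the first sine mode sin(π(x−x₀)/L) (x₀ the left endpoint), so the inequality holds for all u iff (1−α)(π/L)² ≥ α − c, i.e. α ≤ ((π/L)² + c)/((π/L)² + 1) = (1 + c(L/π)²)/(1 + (L/π)²). (Direct route, valid since c ≤ 0: Poincaré gives c∫u² ≥ c(L/π)²∫(u')², so a(u,u) ≥ (1 + c(L/π)²)∫(u')², while ||u||_{H^1}² ≤ (1 + (L/π)²)∫(u')²; dividing yields the same α.) With (π/L)² = 9*π^2 and c = -73, the largest admissible constant is α = ((π/L)² + c)/((π/L)² + 1).
Simplifying, α = (-73 + 9*π^2)/(1 + 9*π^2).


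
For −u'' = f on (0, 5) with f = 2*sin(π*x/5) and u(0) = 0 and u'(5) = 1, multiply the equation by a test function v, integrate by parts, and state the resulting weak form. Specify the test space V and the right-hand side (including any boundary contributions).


V = {v ∈ H^1(0, 5) : v(0) = 0} (test functions vanish at x = 0 where u is specified); weak form: ∫_0^5 u'v' dx = ∫_0^5 (2*sin(π*x/5)) v dx + v(5) for all v ∈ V.

Multiply both sides by a test function v and integrate from 0 to 5:
  ∫_0^5 −u''(x) v(x) dx = ∫_0^5 f(x) v(x) dx.
Integrate the LHS by parts once:
  ∫_0^5 −u'' v dx = −[u'(x) v(x)]_0^5 + ∫_0^5 u'(x) v'(x) dx.
Thus ∫_0^5 u'(x) v'(x) dx = ∫_0^5 f(x) v(x) dx + [u'(x) v(x)]_0^5.
Choose V so that boundary terms are either known or forced to vanish.
Mixed BC: u(0) = 0 (Dirichlet) and u'(5) = 1 (Neumann). Define V = {v ∈ H^1(0, 5) : v(0) = 0}. Then [u' v]_0^5 = u'(5)·v(5) − u'(0)·0 = v(5).
Weak formulation: find u (satisfying any essential BC) such that ∫_0^5 u'(x) v'(x) dx = ∫_0^5 f v dx + v(5) for all v ∈ V (Dirichlet at 0 absorbed into V; Neumann datum at x = 5 contributes the boundary term).
Substituting f(x) = 2*sin(π*x/5), the right-hand side is ∫_0^5 (2*sin(π*x/5)) v dx + v(5).


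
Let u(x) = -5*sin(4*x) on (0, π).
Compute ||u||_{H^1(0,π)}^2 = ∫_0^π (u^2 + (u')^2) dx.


||u||_{H^1(0,π)}^2 = 425*π/2

u'(x) = -20*cos(4*x).
Expand u² and (u')² and integrate term by term on (0, π), using: for integers n ≥ 1, ∫_0^π sin²(nx) dx = ∫_0^π cos²(nx) dx = π/2; for n ≠ n', ∫_0^π sin(nx)sin(n'x) dx = ∫_0^π cos(nx)cos(n'x) dx = 0; and by product-to-sum, ∫_0^π sin(nx)cos(n'x) dx = ½∫_0^π [sin((n+n')x) + sin((n−n')x)] dx, which is 0 when n+n' is even and 2n/(n²−n'²) when n+n' is odd (it need not vanish on (0, π)).
  u² squared terms: (-5)²·∫sin(4x)² dx = 25·π/2 = 25*π/2.
  So ∫_0^π u² dx = 25*π/2.
  (u')² squared terms: (-20)²·∫cos(4x)² dx = 400·π/2 = 200*π.
  So ∫_0^π (u')² dx = 200*π.
||u||_{H^1}^2 = (25*π/2) + (200*π) = 425*π/2.


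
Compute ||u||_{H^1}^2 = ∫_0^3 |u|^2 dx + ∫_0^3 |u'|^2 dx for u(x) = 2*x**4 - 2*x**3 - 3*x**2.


||u||_{H^1}^2 = 43902/5

The H^1 norm (squared) on an interval (0, L) is
  ||u||_{H^1}^2 = ∫_0^L u(x)^2 dx + ∫_0^L u'(x)^2 dx.
Compute u'(x) = 8*x**3 - 6*x**2 - 6*x.
Then u(x)^2 = 4*x**8 - 8*x**7 - 8*x**6 + 12*x**5 + 9*x**4 and u'(x)^2 = 64*x**6 - 96*x**5 - 60*x**4 + 72*x**3 + 36*x**2.
Integrate each monomial from 0 to 3 using ∫_0^3 c·x^n dx = c·3^(n+1)/(n+1):
  ∫_0^3 u(x)^2 dx = ∫_0^3 (4*x^8 - 8*x^7 - 8*x^6 + 12*x^5 + 9*x^4) dx. Term by term:
    ∫_0^3 4*x^8 dx = 8748;  ∫_0^3 -8*x^7 dx = -6561;  ∫_0^3 -8*x^6 dx = -17496/7;
    ∫_0^3 12*x^5 dx = 1458;  ∫_0^3 9*x^4 dx = 2187/5.
  Sum: 8748 − 6561 − 17496/7 + 1458 + 2187/5 = 55404/35.
  ∫_0^3 u'(x)^2 dx = ∫_0^3 (64*x^6 - 96*x^5 - 60*x^4 + 72*x^3 + 36*x^2) dx. Term by term:
    ∫_0^3 64*x^6 dx = 139968/7;  ∫_0^3 -96*x^5 dx = -11664;  ∫_0^3 -60*x^4 dx = -2916;
    ∫_0^3 72*x^3 dx = 1458;  ∫_0^3 36*x^2 dx = 324.
  Sum: 139968/7 − 11664 − 2916 + 1458 + 324 = 50382/7.
Adding: ||u||_{H^1}^2 = 55404/35 + 50382/7 = 43902/5.


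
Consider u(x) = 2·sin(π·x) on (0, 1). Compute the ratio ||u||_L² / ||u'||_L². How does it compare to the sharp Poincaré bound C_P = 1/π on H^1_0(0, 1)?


||u||_L² / ||u'||_L² = 1/π = C_P.

u(x) = 2·sin(π·x), so u'(x) = 2*π*cos(π*x).
Writing u(x) = A·sin(kπx/L) with A = 2 and k = 1, use ∫_0^L sin²(kπx/L) dx = L/2 and ∫_0^L cos²(kπx/L) dx = L/2.
u² = 4·sin²(π·x) and (u')² = 4*π^2·cos²(π·x), and each of sin², cos² integrates to L/2 = 1/2 over (0, 1).
∫_0^1 u² dx = 2, so ||u||_L² = sqrt(2).
∫_0^1 (u')² dx = 2*π^2, so ||u'||_L² = sqrt(2)*π.
Ratio ||u||_L² / ||u'||_L² = 1/π.
Sharp Poincaré constant on H^1_0(0, 1) is C_P = L/π = 1/π, achieved by sin(π·x).
This is the k = 1 eigenfunction (up to amplitude), so the ratio equals the sharp Poincaré constant exactly.


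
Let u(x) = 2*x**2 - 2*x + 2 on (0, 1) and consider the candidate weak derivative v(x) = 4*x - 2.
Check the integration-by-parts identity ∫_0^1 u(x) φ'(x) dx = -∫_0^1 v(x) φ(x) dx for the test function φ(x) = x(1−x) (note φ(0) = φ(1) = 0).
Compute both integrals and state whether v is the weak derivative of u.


LHS = 0, RHS = 0. Yes, v = u' weakly.

u(x) = 2*x**2 - 2*x + 2, classical derivative u'(x) = 4*x - 2.
φ(x) = x(1−x), so φ'(x) = 1 - 2*x.
Note φ(0) = φ(1) = 0, so the boundary term u·φ vanishes.
LHS = ∫_0^1 u(x) φ'(x) dx = ∫_0^1 (-4*x^3 + 6*x^2 - 6*x + 2) dx. Term by term:
  ∫_0^1 -4*x^3 dx = -1;  ∫_0^1 6*x^2 dx = 2;  ∫_0^1 -6*x dx = -3;
  ∫_0^1 2 dx = 2.
Sum: -1 + 2 − 3 + 2 = 0.
So LHS = 0.
∫_0^1 v(x) φ(x) dx = ∫_0^1 (-4*x^3 + 6*x^2 - 2*x) dx. Term by term:
  ∫_0^1 -4*x^3 dx = -1;  ∫_0^1 6*x^2 dx = 2;  ∫_0^1 -2*x dx = -1.
Sum: -1 + 2 − 1 = 0.
So RHS = -∫_0^1 v(x) φ(x) dx = 0.
LHS = RHS, so the identity holds for this test φ.
Moreover u is smooth here and v(x) = u'(x) = 4*x - 2 pointwise, so the identity holds for every test function. Hence v is the weak derivative of u.


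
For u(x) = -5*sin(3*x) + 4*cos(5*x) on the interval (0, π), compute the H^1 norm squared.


||u||_{H^1(0,π)}^2 = 333*π

u'(x) = -20*sin(5*x) - 15*cos(3*x).
Expand u² and (u')² and integrate term by term on (0, π), using: for integers n ≥ 1, ∫_0^π sin²(nx) dx = ∫_0^π cos²(nx) dx = π/2; for n ≠ n', ∫_0^π sin(nx)sin(n'x) dx = ∫_0^π cos(nx)cos(n'x) dx = 0; and by product-to-sum, ∫_0^π sin(nx)cos(n'x) dx = ½∫_0^π [sin((n+n')x) + sin((n−n')x)] dx, which is 0 when n+n' is even and 2n/(n²−n'²) when n+n' is odd (it need not vanish on (0, π)).
  u² squared terms: (-5)²·∫sin(3x)² dx = 25·π/2 = 25*π/2;  (4)²·∫cos(5x)² dx = 16·π/2 = 8*π.
  u² cross terms: 2·(-5)·(4)·∫sin(3x)·cos(5x) dx = -40·(0) = 0.
  So ∫_0^π u² dx = 25*π/2 + 8*π + 0 = 41*π/2.
  (u')² squared terms: (-20)²·∫sin(5x)² dx = 400·π/2 = 200*π;  (-15)²·∫cos(3x)² dx = 225·π/2 = 225*π/2.
  (u')² cross terms: 2·(-20)·(-15)·∫sin(5x)·cos(3x) dx = 600·(0) = 0.
  So ∫_0^π (u')² dx = 200*π + 225*π/2 + 0 = 625*π/2.
||u||_{H^1}^2 = (41*π/2) + (625*π/2) = 333*π.


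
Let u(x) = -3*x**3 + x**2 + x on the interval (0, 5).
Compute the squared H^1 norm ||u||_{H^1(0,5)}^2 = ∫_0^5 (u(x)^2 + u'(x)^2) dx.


||u||_{H^1}^2 = 5313935/42

The H^1 norm (squared) on an interval (0, L) is
  ||u||_{H^1}^2 = ∫_0^L u(x)^2 dx + ∫_0^L u'(x)^2 dx.
Compute u'(x) = -9*x**2 + 2*x + 1.
Then u(x)^2 = 9*x**6 - 6*x**5 - 5*x**4 + 2*x**3 + x**2 and u'(x)^2 = 81*x**4 - 36*x**3 - 14*x**2 + 4*x + 1.
Integrate each monomial from 0 to 5 using ∫_0^5 c·x^n dx = c·5^(n+1)/(n+1):
  ∫_0^5 u(x)^2 dx = ∫_0^5 (9*x^6 - 6*x^5 - 5*x^4 + 2*x^3 + x^2) dx. Term by term:
    ∫_0^5 9*x^6 dx = 703125/7;  ∫_0^5 -6*x^5 dx = -15625;  ∫_0^5 -5*x^4 dx = -3125;
    ∫_0^5 2*x^3 dx = 625/2;  ∫_0^5 x^2 dx = 125/3.
  Sum: 703125/7 − 15625 − 3125 + 625/2 + 125/3 = 3446125/42.
  ∫_0^5 u'(x)^2 dx = ∫_0^5 (81*x^4 - 36*x^3 - 14*x^2 + 4*x + 1) dx. Term by term:
    ∫_0^5 81*x^4 dx = 50625;  ∫_0^5 -36*x^3 dx = -5625;  ∫_0^5 -14*x^2 dx = -1750/3;
    ∫_0^5 4*x dx = 50;  ∫_0^5 1 dx = 5.
  Sum: 50625 − 5625 − 1750/3 + 50 + 5 = 133415/3.
Adding: ||u||_{H^1}^2 = 3446125/42 + 133415/3 = 5313935/42.


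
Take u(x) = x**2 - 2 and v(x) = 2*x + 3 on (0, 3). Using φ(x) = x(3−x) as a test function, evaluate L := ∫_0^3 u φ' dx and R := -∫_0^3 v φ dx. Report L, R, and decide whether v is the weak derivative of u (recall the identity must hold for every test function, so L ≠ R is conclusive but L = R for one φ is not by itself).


LHS = -27/2, RHS = -27. No, v is not the weak derivative of u.

u(x) = x**2 - 2, classical derivative u'(x) = 2*x.
φ(x) = x(3−x), so φ'(x) = 3 - 2*x.
Note φ(0) = φ(3) = 0, so the boundary term u·φ vanishes.
LHS = ∫_0^3 u(x) φ'(x) dx = ∫_0^3 (-2*x^3 + 3*x^2 + 4*x - 6) dx. Term by term:
  ∫_0^3 -2*x^3 dx = -81/2;  ∫_0^3 3*x^2 dx = 27;  ∫_0^3 4*x dx = 18;
  ∫_0^3 -6 dx = -18.
Sum: -81/2 + 27 + 18 − 18 = -27/2.
So LHS = -27/2.
∫_0^3 v(x) φ(x) dx = ∫_0^3 (-2*x^3 + 3*x^2 + 9*x) dx. Term by term:
  ∫_0^3 -2*x^3 dx = -81/2;  ∫_0^3 3*x^2 dx = 27;  ∫_0^3 9*x dx = 81/2.
Sum: -81/2 + 27 + 81/2 = 27.
So RHS = -∫_0^3 v(x) φ(x) dx = -27.
LHS − RHS = 27/2 ≠ 0, so the identity fails.
(For a valid weak derivative the identity must hold for EVERY test function, in particular this one. The failure shows v is NOT the weak derivative of u.)
Correct weak derivative would be u'(x) = 2*x.


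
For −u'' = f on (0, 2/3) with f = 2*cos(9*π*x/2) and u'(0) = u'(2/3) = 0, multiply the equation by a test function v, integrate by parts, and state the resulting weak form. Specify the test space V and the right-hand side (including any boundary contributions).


V = H^1(0, 2/3) (no boundary constraint on v; u is determined up to an additive constant); weak form: ∫_0^2/3 u'v' dx = ∫_0^2/3 (2*cos(9*π*x/2)) v dx for all v ∈ V.

Multiply both sides by a test function v and integrate from 0 to 2/3:
  ∫_0^2/3 −u''(x) v(x) dx = ∫_0^2/3 f(x) v(x) dx.
Integrate the LHS by parts once:
  ∫_0^2/3 −u'' v dx = −[u'(x) v(x)]_0^2/3 + ∫_0^2/3 u'(x) v'(x) dx.
Thus ∫_0^2/3 u'(x) v'(x) dx = ∫_0^2/3 f(x) v(x) dx + [u'(x) v(x)]_0^2/3.
Choose V so that boundary terms are either known or forced to vanish.
u has homogeneous Neumann: u'(0) = u'(2/3) = 0. So [u' v]_0^2/3 = 0·v(2/3) − 0·v(0) = 0 for any v; take V = H^1(0, 2/3).
Weak formulation: find u (satisfying any essential BC) such that ∫_0^2/3 u'(x) v'(x) dx = ∫_0^2/3 f v dx for all v ∈ V (homogeneous Neumann, so boundary terms vanish).
Substituting f(x) = 2*cos(9*π*x/2), the right-hand side is ∫_0^2/3 (2*cos(9*π*x/2)) v dx.
Compatibility check (pure Neumann): taking v ≡ 1 ∈ V gives 0 = ∫_0^2/3 f dx + (0) − (0), i.e. ∫_0^2/3 f dx must equal u'(0) − u'(2/3) = 0. Indeed ∫_0^2/3 (2*cos(9*π*x/2)) dx = 0, so the data are compatible. The solution is then unique only up to an additive constant (fix it e.g. by requiring ∫_0^2/3 u dx = 0).


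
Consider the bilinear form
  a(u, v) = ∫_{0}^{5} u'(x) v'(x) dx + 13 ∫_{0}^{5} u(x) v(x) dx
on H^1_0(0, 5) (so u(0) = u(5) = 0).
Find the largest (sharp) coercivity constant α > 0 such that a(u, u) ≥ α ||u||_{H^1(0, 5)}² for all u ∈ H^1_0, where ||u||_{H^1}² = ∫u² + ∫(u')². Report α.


α = 1

Coercivity of a(·,·) on H^1_0(0, 5) means a(u, u) ≥ α ||u||_{H^1}² for every u ∈ H^1_0.
The interval has length L = 5, and Poincaré/coercivity depend only on L. Here a(u, u) = ∫(u')² + (13)·∫u².
Here c = 13 ≥ 1, so a(u,u) = ∫(u')² + c∫u² ≥ ∫(u')² + ∫u² = ||u||_{H^1}², i.e. α = 1 works. No larger α is possible: a(u,u) ≥ α||u||_{H^1}² means (1−α)∫(u')² ≥ (α−c)∫u², and for the modes u_n = sin(nπ(x−x₀)/L) (x₀ the left endpoint) one has ∫u_n²/∫(u_n')² = (L/(nπ))² → 0, so a(u_n,u_n)/||u_n||_{H^1}² → 1. Hence the optimal constant is α = 1.
Therefore α = 1.


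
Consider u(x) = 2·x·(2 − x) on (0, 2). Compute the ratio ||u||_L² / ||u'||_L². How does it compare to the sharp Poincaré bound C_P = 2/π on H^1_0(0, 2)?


||u||_L² / ||u'||_L² = sqrt(10)/5 < C_P = 2/π.

u(x) = 2·x·(2 − x), so u'(x) = 4 - 4*x.
u(x) = 2·x·(2 − x) vanishes at x = 0 and x = 2, so u ∈ H^1_0(0, 2). Differentiate via the product rule and integrate the resulting polynomials term by term.
  ∫_0^2 u² dx = ∫_0^2 (4*x^4 - 16*x^3 + 16*x^2) dx. Term by term:
    ∫_0^2 4*x^4 dx = 128/5;  ∫_0^2 -16*x^3 dx = -64;  ∫_0^2 16*x^2 dx = 128/3.
  Sum: 128/5 − 64 + 128/3 = 64/15.
  ∫_0^2 (u')² dx = ∫_0^2 (16*x^2 - 32*x + 16) dx. Term by term:
    ∫_0^2 16*x^2 dx = 128/3;  ∫_0^2 -32*x dx = -64;  ∫_0^2 16 dx = 32.
  Sum: 128/3 − 64 + 32 = 32/3.
∫_0^2 u² dx = 64/15, so ||u||_L² = 8*sqrt(15)/15.
∫_0^2 (u')² dx = 32/3, so ||u'||_L² = 4*sqrt(6)/3.
Ratio ||u||_L² / ||u'||_L² = sqrt(10)/5.
Sharp Poincaré constant on H^1_0(0, 2) is C_P = L/π = 2/π, achieved by sin(π/2·x).
A polynomial bump cannot attain the sharp Poincaré constant (only the first sine eigenfunction does), so the ratio is strictly less than C_P, consistent with ||u||_L² ≤ C_P ||u'||_L².


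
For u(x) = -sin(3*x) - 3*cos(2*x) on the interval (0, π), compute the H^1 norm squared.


||u||_{H^1(0,π)}^2 = 36 + 55*π/2

u'(x) = 6*sin(2*x) - 3*cos(3*x).
Expand u² and (u')² and integrate term by term on (0, π), using: for integers n ≥ 1, ∫_0^π sin²(nx) dx = ∫_0^π cos²(nx) dx = π/2; for n ≠ n', ∫_0^π sin(nx)sin(n'x) dx = ∫_0^π cos(nx)cos(n'x) dx = 0; and by product-to-sum, ∫_0^π sin(nx)cos(n'x) dx = ½∫_0^π [sin((n+n')x) + sin((n−n')x)] dx, which is 0 when n+n' is even and 2n/(n²−n'²) when n+n' is odd (it need not vanish on (0, π)).
  u² squared terms: (-1)²·∫sin(3x)² dx = 1·π/2 = π/2;  (-3)²·∫cos(2x)² dx = 9·π/2 = 9*π/2.
  u² cross terms: 2·(-1)·(-3)·∫sin(3x)·cos(2x) dx = 6·(6/5) = 36/5.
  So ∫_0^π u² dx = π/2 + 9*π/2 + 36/5 = 36/5 + 5*π.
  (u')² squared terms: (-3)²·∫cos(3x)² dx = 9·π/2 = 9*π/2;  (6)²·∫sin(2x)² dx = 36·π/2 = 18*π.
  (u')² cross terms: 2·(-3)·(6)·∫cos(3x)·sin(2x) dx = -36·(-4/5) = 144/5.
  So ∫_0^π (u')² dx = 9*π/2 + 18*π + 144/5 = 144/5 + 45*π/2.
||u||_{H^1}^2 = (36/5 + 5*π) + (144/5 + 45*π/2) = 36 + 55*π/2.


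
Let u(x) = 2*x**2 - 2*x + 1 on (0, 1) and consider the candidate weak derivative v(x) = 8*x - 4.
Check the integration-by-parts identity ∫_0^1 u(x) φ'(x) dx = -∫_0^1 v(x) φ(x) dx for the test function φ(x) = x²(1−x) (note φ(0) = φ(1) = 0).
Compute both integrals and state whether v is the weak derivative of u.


LHS = -1/30, RHS = -1/15. No, v is not the weak derivative of u.

u(x) = 2*x**2 - 2*x + 1, classical derivative u'(x) = 4*x - 2.
φ(x) = x²(1−x), so φ'(x) = x*(2 - 3*x).
Note φ(0) = φ(1) = 0, so the boundary term u·φ vanishes.
LHS = ∫_0^1 u(x) φ'(x) dx = ∫_0^1 (-6*x^4 + 10*x^3 - 7*x^2 + 2*x) dx. Term by term:
  ∫_0^1 -6*x^4 dx = -6/5;  ∫_0^1 10*x^3 dx = 5/2;  ∫_0^1 -7*x^2 dx = -7/3;
  ∫_0^1 2*x dx = 1.
Sum: -6/5 + 5/2 − 7/3 + 1 = -1/30.
So LHS = -1/30.
∫_0^1 v(x) φ(x) dx = ∫_0^1 (-8*x^4 + 12*x^3 - 4*x^2) dx. Term by term:
  ∫_0^1 -8*x^4 dx = -8/5;  ∫_0^1 12*x^3 dx = 3;  ∫_0^1 -4*x^2 dx = -4/3.
Sum: -8/5 + 3 − 4/3 = 1/15.
So RHS = -∫_0^1 v(x) φ(x) dx = -1/15.
LHS − RHS = 1/30 ≠ 0, so the identity fails.
(For a valid weak derivative the identity must hold for EVERY test function, in particular this one. The failure shows v is NOT the weak derivative of u.)
Correct weak derivative would be u'(x) = 4*x - 2.


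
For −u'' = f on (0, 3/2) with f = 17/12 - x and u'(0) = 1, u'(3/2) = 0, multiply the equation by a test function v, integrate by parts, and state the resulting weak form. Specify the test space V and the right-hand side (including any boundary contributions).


V = H^1(0, 3/2) (v unrestricted at boundary; u is determined up to an additive constant); weak form: ∫_0^3/2 u'v' dx = ∫_0^3/2 (17/12 - x) v dx − v(0) for all v ∈ V.

Multiply both sides by a test function v and integrate from 0 to 3/2:
  ∫_0^3/2 −u''(x) v(x) dx = ∫_0^3/2 f(x) v(x) dx.
Integrate the LHS by parts once:
  ∫_0^3/2 −u'' v dx = −[u'(x) v(x)]_0^3/2 + ∫_0^3/2 u'(x) v'(x) dx.
Thus ∫_0^3/2 u'(x) v'(x) dx = ∫_0^3/2 f(x) v(x) dx + [u'(x) v(x)]_0^3/2.
Choose V so that boundary terms are either known or forced to vanish.
u has inhomogeneous Neumann u'(0) = 1, u'(3/2) = 0. [u' v]_0^3/2 = (0)·v(3/2) − (1)·v(0) = − v(0). Take V = H^1(0, 3/2); boundary term becomes part of RHS.
Weak formulation: find u (satisfying any essential BC) such that ∫_0^3/2 u'(x) v'(x) dx = ∫_0^3/2 f v dx − v(0) for all v ∈ V (Neumann data are natural BCs: they enter the RHS as boundary terms).
Substituting f(x) = 17/12 - x, the right-hand side is ∫_0^3/2 (17/12 - x) v dx − v(0).
Compatibility check (pure Neumann): taking v ≡ 1 ∈ V gives 0 = ∫_0^3/2 f dx + (0) − (1), i.e. ∫_0^3/2 f dx must equal u'(0) − u'(3/2) = 1. Indeed ∫_0^3/2 (17/12 - x) dx = 1, so the data are compatible. The solution is then unique only up to an additive constant (fix it e.g. by requiring ∫_0^3/2 u dx = 0).


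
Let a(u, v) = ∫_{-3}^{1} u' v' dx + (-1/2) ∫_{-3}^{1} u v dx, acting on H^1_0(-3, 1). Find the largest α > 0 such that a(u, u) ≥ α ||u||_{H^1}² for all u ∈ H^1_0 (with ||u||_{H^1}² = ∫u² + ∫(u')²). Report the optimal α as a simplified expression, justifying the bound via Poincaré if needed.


α = (-8 + π^2)/(π^2 + 16)

Coercivity of a(·,·) on H^1_0(-3, 1) means a(u, u) ≥ α ||u||_{H^1}² for every u ∈ H^1_0.
The interval has length L = 4, and Poincaré/coercivity depend only on L. Here a(u, u) = ∫(u')² + (-1/2)·∫u².
Here c = -1/2 < 0 with |c| < (π/L)² = π^2/16, so coercivity still holds. The condition a(u,u) ≥ α||u||_{H^1}² reads (1−α)∫(u')² ≥ (α−c)∫u². Any admissible α is ≤ 1 (rapidly oscillating u have ∫u²/∫(u')² → 0), and α = 1 would force 0 ≥ (1−c)∫u², impossible since c < 1; so 1−α > 0. By the sharp Poincaré inequality on H^1_0 of an interval of length L, ∫(u')² ≥ (π/L)²∫u² with equality for the first sine mode sin(π(x−x₀)/L) (x₀ the left endpoint), so the inequality holds for all u iff (1−α)(π/L)² ≥ α − c, i.e. α ≤ ((π/L)² + c)/((π/L)² + 1) = (1 + c(L/π)²)/(1 + (L/π)²). (Direct route, valid since c ≤ 0: Poincaré gives c∫u² ≥ c(L/π)²∫(u')², so a(u,u) ≥ (1 + c(L/π)²)∫(u')², while ||u||_{H^1}² ≤ (1 + (L/π)²)∫(u')²; dividing yields the same α.) With (π/L)² = π^2/16 and c = -1/2, the largest admissible constant is α = ((π/L)² + c)/((π/L)² + 1).
Simplifying, α = (-8 + π^2)/(π^2 + 16).


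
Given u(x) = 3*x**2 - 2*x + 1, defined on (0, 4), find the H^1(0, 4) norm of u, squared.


||u||_{H^1}^2 = 27788/15

The H^1 norm (squared) on an interval (0, L) is
  ||u||_{H^1}^2 = ∫_0^L u(x)^2 dx + ∫_0^L u'(x)^2 dx.
Compute u'(x) = 6*x - 2.
Then u(x)^2 = 9*x**4 - 12*x**3 + 10*x**2 - 4*x + 1 and u'(x)^2 = 36*x**2 - 24*x + 4.
Integrate each monomial from 0 to 4 using ∫_0^4 c·x^n dx = c·4^(n+1)/(n+1):
  ∫_0^4 u(x)^2 dx = ∫_0^4 (9*x^4 - 12*x^3 + 10*x^2 - 4*x + 1) dx. Term by term:
    ∫_0^4 9*x^4 dx = 9216/5;  ∫_0^4 -12*x^3 dx = -768;  ∫_0^4 10*x^2 dx = 640/3;
    ∫_0^4 -4*x dx = -32;  ∫_0^4 1 dx = 4.
  Sum: 9216/5 − 768 + 640/3 − 32 + 4 = 18908/15.
  ∫_0^4 u'(x)^2 dx = ∫_0^4 (36*x^2 - 24*x + 4) dx. Term by term:
    ∫_0^4 36*x^2 dx = 768;  ∫_0^4 -24*x dx = -192;  ∫_0^4 4 dx = 16.
  Sum: 768 − 192 + 16 = 592.
Adding: ||u||_{H^1}^2 = 18908/15 + 592 = 27788/15.


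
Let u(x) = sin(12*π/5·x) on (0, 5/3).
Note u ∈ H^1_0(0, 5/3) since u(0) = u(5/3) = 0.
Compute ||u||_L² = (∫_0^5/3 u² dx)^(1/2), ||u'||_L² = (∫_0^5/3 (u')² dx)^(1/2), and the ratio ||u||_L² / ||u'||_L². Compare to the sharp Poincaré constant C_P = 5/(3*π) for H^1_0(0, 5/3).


||u||_L² / ||u'||_L² = 5/(12*π) < C_P = 5/(3*π).

u(x) = sin(12*π/5·x), so u'(x) = 12*π*cos(12*π*x/5)/5.
Writing u(x) = A·sin(kπx/L) with A = 1 and k = 4, use ∫_0^L sin²(kπx/L) dx = L/2 and ∫_0^L cos²(kπx/L) dx = L/2.
u² = 1·sin²(12*π/5·x) and (u')² = 144*π^2/25·cos²(12*π/5·x), and each of sin², cos² integrates to L/2 = 5/6 over (0, 5/3).
∫_0^5/3 u² dx = 5/6, so ||u||_L² = sqrt(30)/6.
∫_0^5/3 (u')² dx = 24*π^2/5, so ||u'||_L² = 2*sqrt(30)*π/5.
Ratio ||u||_L² / ||u'||_L² = 5/(12*π).
Sharp Poincaré constant on H^1_0(0, 5/3) is C_P = L/π = 5/(3*π), achieved by sin(3*π/5·x).
This is the k = 4 harmonic; the ratio L/(kπ) is strictly less than C_P = L/π, consistent with the sharp inequality ||u||_L² ≤ C_P ||u'||_L².


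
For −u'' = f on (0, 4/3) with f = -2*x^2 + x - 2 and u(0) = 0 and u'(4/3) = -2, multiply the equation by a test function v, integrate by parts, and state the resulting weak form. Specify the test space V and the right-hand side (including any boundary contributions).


V = {v ∈ H^1(0, 4/3) : v(0) = 0} (test functions vanish at x = 0 where u is specified); weak form: ∫_0^4/3 u'v' dx = ∫_0^4/3 (-2*x^2 + x - 2) v dx − 2·v(4/3) for all v ∈ V.

Multiply both sides by a test function v and integrate from 0 to 4/3:
  ∫_0^4/3 −u''(x) v(x) dx = ∫_0^4/3 f(x) v(x) dx.
Integrate the LHS by parts once:
  ∫_0^4/3 −u'' v dx = −[u'(x) v(x)]_0^4/3 + ∫_0^4/3 u'(x) v'(x) dx.
Thus ∫_0^4/3 u'(x) v'(x) dx = ∫_0^4/3 f(x) v(x) dx + [u'(x) v(x)]_0^4/3.
Choose V so that boundary terms are either known or forced to vanish.
Mixed BC: u(0) = 0 (Dirichlet) and u'(4/3) = -2 (Neumann). Define V = {v ∈ H^1(0, 4/3) : v(0) = 0}. Then [u' v]_0^4/3 = u'(4/3)·v(4/3) − u'(0)·0 = − 2·v(4/3).
Weak formulation: find u (satisfying any essential BC) such that ∫_0^4/3 u'(x) v'(x) dx = ∫_0^4/3 f v dx − 2·v(4/3) for all v ∈ V (Dirichlet at 0 absorbed into V; Neumann datum at x = 4/3 contributes the boundary term).
Substituting f(x) = -2*x^2 + x - 2, the right-hand side is ∫_0^4/3 (-2*x^2 + x - 2) v dx − 2·v(4/3).


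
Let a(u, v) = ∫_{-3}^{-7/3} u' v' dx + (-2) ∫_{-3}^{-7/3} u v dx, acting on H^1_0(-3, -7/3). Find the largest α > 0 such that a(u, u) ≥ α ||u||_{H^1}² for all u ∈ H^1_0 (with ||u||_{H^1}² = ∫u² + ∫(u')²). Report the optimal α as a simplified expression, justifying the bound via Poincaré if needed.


α = (-8 + 9*π^2)/(4 + 9*π^2)

Coercivity of a(·,·) on H^1_0(-3, -7/3) means a(u, u) ≥ α ||u||_{H^1}² for every u ∈ H^1_0.
The interval has length L = 2/3, and Poincaré/coercivity depend only on L. Here a(u, u) = ∫(u')² + (-2)·∫u².
Here c = -2 < 0 with |c| < (π/L)² = 9*π^2/4, so coercivity still holds. The condition a(u,u) ≥ α||u||_{H^1}² reads (1−α)∫(u')² ≥ (α−c)∫u². Any admissible α is ≤ 1 (rapidly oscillating u have ∫u²/∫(u')² → 0), and α = 1 would force 0 ≥ (1−c)∫u², impossible since c < 1; so 1−α > 0. By the sharp Poincaré inequality on H^1_0 of an interval of length L, ∫(u')² ≥ (π/L)²∫u² with equality for the first sine mode sin(π(x−x₀)/L) (x₀ the left endpoint), so the inequality holds for all u iff (1−α)(π/L)² ≥ α − c, i.e. α ≤ ((π/L)² + c)/((π/L)² + 1) = (1 + c(L/π)²)/(1 + (L/π)²). (Direct route, valid since c ≤ 0: Poincaré gives c∫u² ≥ c(L/π)²∫(u')², so a(u,u) ≥ (1 + c(L/π)²)∫(u')², while ||u||_{H^1}² ≤ (1 + (L/π)²)∫(u')²; dividing yields the same α.) With (π/L)² = 9*π^2/4 and c = -2, the largest admissible constant is α = ((π/L)² + c)/((π/L)² + 1).
Simplifying, α = (-8 + 9*π^2)/(4 + 9*π^2).


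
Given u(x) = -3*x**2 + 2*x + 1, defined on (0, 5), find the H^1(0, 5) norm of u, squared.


||u||_{H^1}^2 = 14825/3

The H^1 norm (squared) on an interval (0, L) is
  ||u||_{H^1}^2 = ∫_0^L u(x)^2 dx + ∫_0^L u'(x)^2 dx.
Compute u'(x) = 2 - 6*x.
Then u(x)^2 = 9*x**4 - 12*x**3 - 2*x**2 + 4*x + 1 and u'(x)^2 = 36*x**2 - 24*x + 4.
Integrate each monomial from 0 to 5 using ∫_0^5 c·x^n dx = c·5^(n+1)/(n+1):
  ∫_0^5 u(x)^2 dx = ∫_0^5 (9*x^4 - 12*x^3 - 2*x^2 + 4*x + 1) dx. Term by term:
    ∫_0^5 9*x^4 dx = 5625;  ∫_0^5 -12*x^3 dx = -1875;  ∫_0^5 -2*x^2 dx = -250/3;
    ∫_0^5 4*x dx = 50;  ∫_0^5 1 dx = 5.
  Sum: 5625 − 1875 − 250/3 + 50 + 5 = 11165/3.
  ∫_0^5 u'(x)^2 dx = ∫_0^5 (36*x^2 - 24*x + 4) dx. Term by term:
    ∫_0^5 36*x^2 dx = 1500;  ∫_0^5 -24*x dx = -300;  ∫_0^5 4 dx = 20.
  Sum: 1500 − 300 + 20 = 1220.
Adding: ||u||_{H^1}^2 = 11165/3 + 1220 = 14825/3.


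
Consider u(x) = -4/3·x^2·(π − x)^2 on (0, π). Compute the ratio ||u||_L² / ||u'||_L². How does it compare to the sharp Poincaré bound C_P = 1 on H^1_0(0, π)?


||u||_L² / ||u'||_L² = sqrt(3)*π/6 < C_P = 1.

u(x) = -4/3·x^2·(π − x)^2, so u'(x) = 8*x*(x*(π - x) - (x - π)^2)/3.
u(x) = -4/3·x^2·(π − x)^2 vanishes at x = 0 and x = π, so u ∈ H^1_0(0, π). Differentiate via the product rule and integrate the resulting polynomials term by term.
  ∫_0^π u² dx = ∫_0^π (16*x^8/9 - 64*π*x^7/9 + 32*π^2*x^6/3 - 64*π^3*x^5/9 + 16*π^4*x^4/9) dx. Term by term:
    ∫_0^π 16*x^8/9 dx = 16*π^9/81;  ∫_0^π -64*π*x^7/9 dx = -8*π^9/9;  ∫_0^π 32*π^2*x^6/3 dx = 32*π^9/21;
    ∫_0^π -64*π^3*x^5/9 dx = -32*π^9/27;  ∫_0^π 16*π^4*x^4/9 dx = 16*π^9/45.
  Sum: 16*π^9/81 − 8*π^9/9 + 32*π^9/21 − 32*π^9/27 + 16*π^9/45 = 8*π^9/2835.
  ∫_0^π (u')² dx = ∫_0^π (256*x^6/9 - 256*π*x^5/3 + 832*π^2*x^4/9 - 128*π^3*x^3/3 + 64*π^4*x^2/9) dx. Term by term:
    ∫_0^π 256*x^6/9 dx = 256*π^7/63;  ∫_0^π -256*π*x^5/3 dx = -128*π^7/9;  ∫_0^π 832*π^2*x^4/9 dx = 832*π^7/45;
    ∫_0^π -128*π^3*x^3/3 dx = -32*π^7/3;  ∫_0^π 64*π^4*x^2/9 dx = 64*π^7/27.
  Sum: 256*π^7/63 − 128*π^7/9 + 832*π^7/45 − 32*π^7/3 + 64*π^7/27 = 32*π^7/945.
∫_0^π u² dx = 8*π^9/2835, so ||u||_L² = 2*sqrt(70)*π^(9/2)/315.
∫_0^π (u')² dx = 32*π^7/945, so ||u'||_L² = 4*sqrt(210)*π^(7/2)/315.
Ratio ||u||_L² / ||u'||_L² = sqrt(3)*π/6.
Sharp Poincaré constant on H^1_0(0, π) is C_P = L/π = 1, achieved by sin(x).
A polynomial bump cannot attain the sharp Poincaré constant (only the first sine eigenfunction does), so the ratio is strictly less than C_P, consistent with ||u||_L² ≤ C_P ||u'||_L².


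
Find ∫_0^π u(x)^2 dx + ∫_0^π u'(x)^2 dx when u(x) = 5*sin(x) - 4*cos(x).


||u||_{H^1(0,π)}^2 = 41*π

u'(x) = 4*sin(x) + 5*cos(x).
Expand u² and (u')² and integrate term by term on (0, π), using: for integers n ≥ 1, ∫_0^π sin²(nx) dx = ∫_0^π cos²(nx) dx = π/2; for n ≠ n', ∫_0^π sin(nx)sin(n'x) dx = ∫_0^π cos(nx)cos(n'x) dx = 0; and by product-to-sum, ∫_0^π sin(nx)cos(n'x) dx = ½∫_0^π [sin((n+n')x) + sin((n−n')x)] dx, which is 0 when n+n' is even and 2n/(n²−n'²) when n+n' is odd (it need not vanish on (0, π)).
  u² squared terms: (-4)²·∫cos(x)² dx = 16·π/2 = 8*π;  (5)²·∫sin(x)² dx = 25·π/2 = 25*π/2.
  u² cross terms: 2·(-4)·(5)·∫cos(x)·sin(x) dx = -40·(0) = 0.
  So ∫_0^π u² dx = 8*π + 25*π/2 + 0 = 41*π/2.
  (u')² squared terms: (4)²·∫sin(x)² dx = 16·π/2 = 8*π;  (5)²·∫cos(x)² dx = 25·π/2 = 25*π/2.
  (u')² cross terms: 2·(4)·(5)·∫sin(x)·cos(x) dx = 40·(0) = 0.
  So ∫_0^π (u')² dx = 8*π + 25*π/2 + 0 = 41*π/2.
||u||_{H^1}^2 = (41*π/2) + (41*π/2) = 41*π.


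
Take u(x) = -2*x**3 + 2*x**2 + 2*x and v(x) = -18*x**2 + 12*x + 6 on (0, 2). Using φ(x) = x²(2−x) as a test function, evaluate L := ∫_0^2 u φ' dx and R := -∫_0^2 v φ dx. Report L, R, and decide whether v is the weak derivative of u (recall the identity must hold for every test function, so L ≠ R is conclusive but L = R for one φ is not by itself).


LHS = 56/15, RHS = 56/5. No, v is not the weak derivative of u.

u(x) = -2*x**3 + 2*x**2 + 2*x, classical derivative u'(x) = -6*x**2 + 4*x + 2.
φ(x) = x²(2−x), so φ'(x) = x*(4 - 3*x).
Note φ(0) = φ(2) = 0, so the boundary term u·φ vanishes.
LHS = ∫_0^2 u(x) φ'(x) dx = ∫_0^2 (6*x^5 - 14*x^4 + 2*x^3 + 8*x^2) dx. Term by term:
  ∫_0^2 6*x^5 dx = 64;  ∫_0^2 -14*x^4 dx = -448/5;  ∫_0^2 2*x^3 dx = 8;
  ∫_0^2 8*x^2 dx = 64/3.
Sum: 64 − 448/5 + 8 + 64/3 = 56/15.
So LHS = 56/15.
∫_0^2 v(x) φ(x) dx = ∫_0^2 (18*x^5 - 48*x^4 + 18*x^3 + 12*x^2) dx. Term by term:
  ∫_0^2 18*x^5 dx = 192;  ∫_0^2 -48*x^4 dx = -1536/5;  ∫_0^2 18*x^3 dx = 72;
  ∫_0^2 12*x^2 dx = 32.
Sum: 192 − 1536/5 + 72 + 32 = -56/5.
So RHS = -∫_0^2 v(x) φ(x) dx = 56/5.
LHS − RHS = -112/15 ≠ 0, so the identity fails.
(For a valid weak derivative the identity must hold for EVERY test function, in particular this one. The failure shows v is NOT the weak derivative of u.)
Correct weak derivative would be u'(x) = -6*x**2 + 4*x + 2.


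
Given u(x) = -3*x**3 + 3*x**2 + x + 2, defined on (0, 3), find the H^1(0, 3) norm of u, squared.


||u||_{H^1}^2 = 193533/70

The H^1 norm (squared) on an interval (0, L) is
  ||u||_{H^1}^2 = ∫_0^L u(x)^2 dx + ∫_0^L u'(x)^2 dx.
Compute u'(x) = -9*x**2 + 6*x + 1.
Then u(x)^2 = 9*x**6 - 18*x**5 + 3*x**4 - 6*x**3 + 13*x**2 + 4*x + 4 and u'(x)^2 = 81*x**4 - 108*x**3 + 18*x**2 + 12*x + 1.
Integrate each monomial from 0 to 3 using ∫_0^3 c·x^n dx = c·3^(n+1)/(n+1):
  ∫_0^3 u(x)^2 dx = ∫_0^3 (9*x^6 - 18*x^5 + 3*x^4 - 6*x^3 + 13*x^2 + 4*x + 4) dx. Term by term:
    ∫_0^3 9*x^6 dx = 19683/7;  ∫_0^3 -18*x^5 dx = -2187;  ∫_0^3 3*x^4 dx = 729/5;
    ∫_0^3 -6*x^3 dx = -243/2;  ∫_0^3 13*x^2 dx = 117;  ∫_0^3 4*x dx = 18;
    ∫_0^3 4 dx = 12.
  Sum: 19683/7 − 2187 + 729/5 − 243/2 + 117 + 18 + 12 = 55731/70.
  ∫_0^3 u'(x)^2 dx = ∫_0^3 (81*x^4 - 108*x^3 + 18*x^2 + 12*x + 1) dx. Term by term:
    ∫_0^3 81*x^4 dx = 19683/5;  ∫_0^3 -108*x^3 dx = -2187;  ∫_0^3 18*x^2 dx = 162;
    ∫_0^3 12*x dx = 54;  ∫_0^3 1 dx = 3.
  Sum: 19683/5 − 2187 + 162 + 54 + 3 = 9843/5.
Adding: ||u||_{H^1}^2 = 55731/70 + 9843/5 = 193533/70.


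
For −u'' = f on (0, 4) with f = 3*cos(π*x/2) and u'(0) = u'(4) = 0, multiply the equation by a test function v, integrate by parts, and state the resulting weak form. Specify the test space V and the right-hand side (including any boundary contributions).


V = H^1(0, 4) (no boundary constraint on v; u is determined up to an additive constant); weak form: ∫_0^4 u'v' dx = ∫_0^4 (3*cos(π*x/2)) v dx for all v ∈ V.

Multiply both sides by a test function v and integrate from 0 to 4:
  ∫_0^4 −u''(x) v(x) dx = ∫_0^4 f(x) v(x) dx.
Integrate the LHS by parts once:
  ∫_0^4 −u'' v dx = −[u'(x) v(x)]_0^4 + ∫_0^4 u'(x) v'(x) dx.
Thus ∫_0^4 u'(x) v'(x) dx = ∫_0^4 f(x) v(x) dx + [u'(x) v(x)]_0^4.
Choose V so that boundary terms are either known or forced to vanish.
u has homogeneous Neumann: u'(0) = u'(4) = 0. So [u' v]_0^4 = 0·v(4) − 0·v(0) = 0 for any v; take V = H^1(0, 4).
Weak formulation: find u (satisfying any essential BC) such that ∫_0^4 u'(x) v'(x) dx = ∫_0^4 f v dx for all v ∈ V (homogeneous Neumann, so boundary terms vanish).
Substituting f(x) = 3*cos(π*x/2), the right-hand side is ∫_0^4 (3*cos(π*x/2)) v dx.
Compatibility check (pure Neumann): taking v ≡ 1 ∈ V gives 0 = ∫_0^4 f dx + (0) − (0), i.e. ∫_0^4 f dx must equal u'(0) − u'(4) = 0. Indeed ∫_0^4 (3*cos(π*x/2)) dx = 0, so the data are compatible. The solution is then unique only up to an additive constant (fix it e.g. by requiring ∫_0^4 u dx = 0).


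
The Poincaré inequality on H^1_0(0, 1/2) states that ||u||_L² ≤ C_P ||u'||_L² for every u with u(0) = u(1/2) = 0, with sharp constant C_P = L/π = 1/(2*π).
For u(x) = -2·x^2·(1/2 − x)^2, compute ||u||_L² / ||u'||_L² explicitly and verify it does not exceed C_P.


||u||_L² / ||u'||_L² = sqrt(3)/12 < C_P = 1/(2*π).

u(x) = -2·x^2·(1/2 − x)^2, so u'(x) = x*(-8*x^2 + 6*x - 1).
u(x) = -2·x^2·(1/2 − x)^2 vanishes at x = 0 and x = 1/2, so u ∈ H^1_0(0, 1/2). Differentiate via the product rule and integrate the resulting polynomials term by term.
  ∫_0^1/2 u² dx = ∫_0^1/2 (4*x^8 - 8*x^7 + 6*x^6 - 2*x^5 + x^4/4) dx. Term by term:
    ∫_0^1/2 4*x^8 dx = 1/1152;  ∫_0^1/2 -8*x^7 dx = -1/256;  ∫_0^1/2 6*x^6 dx = 3/448;
    ∫_0^1/2 -2*x^5 dx = -1/192;  ∫_0^1/2 x^4/4 dx = 1/640.
  Sum: 1/1152 − 1/256 + 3/448 − 1/192 + 1/640 = 1/80640.
  ∫_0^1/2 (u')² dx = ∫_0^1/2 (64*x^6 - 96*x^5 + 52*x^4 - 12*x^3 + x^2) dx. Term by term:
    ∫_0^1/2 64*x^6 dx = 1/14;  ∫_0^1/2 -96*x^5 dx = -1/4;  ∫_0^1/2 52*x^4 dx = 13/40;
    ∫_0^1/2 -12*x^3 dx = -3/16;  ∫_0^1/2 x^2 dx = 1/24.
  Sum: 1/14 − 1/4 + 13/40 − 3/16 + 1/24 = 1/1680.
∫_0^1/2 u² dx = 1/80640, so ||u||_L² = sqrt(35)/1680.
∫_0^1/2 (u')² dx = 1/1680, so ||u'||_L² = sqrt(105)/420.
Ratio ||u||_L² / ||u'||_L² = sqrt(3)/12.
Sharp Poincaré constant on H^1_0(0, 1/2) is C_P = L/π = 1/(2*π), achieved by sin(2*π·x).
A polynomial bump cannot attain the sharp Poincaré constant (only the first sine eigenfunction does), so the ratio is strictly less than C_P, consistent with ||u||_L² ≤ C_P ||u'||_L².


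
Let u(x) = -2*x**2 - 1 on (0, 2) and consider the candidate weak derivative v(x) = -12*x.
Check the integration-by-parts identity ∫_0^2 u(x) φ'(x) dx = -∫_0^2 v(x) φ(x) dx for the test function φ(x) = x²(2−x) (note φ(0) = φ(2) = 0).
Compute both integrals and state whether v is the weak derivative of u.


LHS = 32/5, RHS = 96/5. No, v is not the weak derivative of u.

u(x) = -2*x**2 - 1, classical derivative u'(x) = -4*x.
φ(x) = x²(2−x), so φ'(x) = x*(4 - 3*x).
Note φ(0) = φ(2) = 0, so the boundary term u·φ vanishes.
LHS = ∫_0^2 u(x) φ'(x) dx = ∫_0^2 (6*x^4 - 8*x^3 + 3*x^2 - 4*x) dx. Term by term:
  ∫_0^2 6*x^4 dx = 192/5;  ∫_0^2 -8*x^3 dx = -32;  ∫_0^2 3*x^2 dx = 8;
  ∫_0^2 -4*x dx = -8.
Sum: 192/5 − 32 + 8 − 8 = 32/5.
So LHS = 32/5.
∫_0^2 v(x) φ(x) dx = ∫_0^2 (12*x^4 - 24*x^3) dx. Term by term:
  ∫_0^2 12*x^4 dx = 384/5;  ∫_0^2 -24*x^3 dx = -96.
Sum: 384/5 − 96 = -96/5.
So RHS = -∫_0^2 v(x) φ(x) dx = 96/5.
LHS − RHS = -64/5 ≠ 0, so the identity fails.
(For a valid weak derivative the identity must hold for EVERY test function, in particular this one. The failure shows v is NOT the weak derivative of u.)
Correct weak derivative would be u'(x) = -4*x.


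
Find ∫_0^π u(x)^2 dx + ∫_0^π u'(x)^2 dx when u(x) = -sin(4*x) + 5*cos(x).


||u||_{H^1(0,π)}^2 = -32/3 + 67*π/2

u'(x) = -5*sin(x) - 4*cos(4*x).
Expand u² and (u')² and integrate term by term on (0, π), using: for integers n ≥ 1, ∫_0^π sin²(nx) dx = ∫_0^π cos²(nx) dx = π/2; for n ≠ n', ∫_0^π sin(nx)sin(n'x) dx = ∫_0^π cos(nx)cos(n'x) dx = 0; and by product-to-sum, ∫_0^π sin(nx)cos(n'x) dx = ½∫_0^π [sin((n+n')x) + sin((n−n')x)] dx, which is 0 when n+n' is even and 2n/(n²−n'²) when n+n' is odd (it need not vanish on (0, π)).
  u² squared terms: (-1)²·∫sin(4x)² dx = 1·π/2 = π/2;  (5)²·∫cos(x)² dx = 25·π/2 = 25*π/2.
  u² cross terms: 2·(-1)·(5)·∫sin(4x)·cos(x) dx = -10·(8/15) = -16/3.
  So ∫_0^π u² dx = π/2 + 25*π/2 − 16/3 = -16/3 + 13*π.
  (u')² squared terms: (-5)²·∫sin(x)² dx = 25·π/2 = 25*π/2;  (-4)²·∫cos(4x)² dx = 16·π/2 = 8*π.
  (u')² cross terms: 2·(-5)·(-4)·∫sin(x)·cos(4x) dx = 40·(-2/15) = -16/3.
  So ∫_0^π (u')² dx = 25*π/2 + 8*π − 16/3 = -16/3 + 41*π/2.
||u||_{H^1}^2 = (-16/3 + 13*π) + (-16/3 + 41*π/2) = -32/3 + 67*π/2.
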